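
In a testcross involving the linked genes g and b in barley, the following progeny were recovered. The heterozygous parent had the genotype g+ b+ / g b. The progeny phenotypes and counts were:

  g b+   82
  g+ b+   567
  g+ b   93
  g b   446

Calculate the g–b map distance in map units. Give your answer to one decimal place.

The recombinant classes are g+ b and g b+: 93 + 82 = 175.
Recombination frequency = 175/1188 = 0.1473 ≈ 14.7%, i.e. 14.7 map units.

14.7 map units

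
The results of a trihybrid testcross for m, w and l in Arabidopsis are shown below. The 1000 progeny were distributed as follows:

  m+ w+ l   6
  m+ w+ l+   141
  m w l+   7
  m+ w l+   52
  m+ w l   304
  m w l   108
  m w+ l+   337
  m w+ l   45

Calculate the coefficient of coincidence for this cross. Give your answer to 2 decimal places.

The two most frequent reciprocal classes, m w+ l+ and m+ w l, are the parental types, so the F1 was m w+ l+ / m+ w l.
The two rarest classes, m w l+ and m+ w+ l, are the double crossovers. Comparing them with the parentals, only the w allele has switched, so w is the middle locus and the order is m – w – l.
m–w: (249 + 13)/1000 = 0.2620; w–l: (97 + 13)/1000 = 0.1100.
Expected DCO frequency = 0.2620 × 0.1100 ≈ 0.02882; observed = 13/1000 ≈ 0.01300.
Coefficient of coincidence = 0.01300/0.02882 ≈ 0.45.

0.45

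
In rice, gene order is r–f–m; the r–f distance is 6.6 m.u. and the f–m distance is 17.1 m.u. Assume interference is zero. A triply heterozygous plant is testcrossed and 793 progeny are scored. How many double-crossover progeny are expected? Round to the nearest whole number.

Map distances give recombination frequencies of 0.066 and 0.171 for the two intervals.
With no interference, expected double-crossover frequency = 0.066 × 0.171 = 0.01129.
Expected number = 0.01129 × 793 = 8.95 ≈ 9.

9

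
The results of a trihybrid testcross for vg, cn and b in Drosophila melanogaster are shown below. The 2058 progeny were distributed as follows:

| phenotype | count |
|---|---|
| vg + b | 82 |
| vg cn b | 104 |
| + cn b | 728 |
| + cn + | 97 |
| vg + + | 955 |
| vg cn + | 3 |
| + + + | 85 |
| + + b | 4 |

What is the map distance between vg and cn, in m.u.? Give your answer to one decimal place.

The two most frequent reciprocal classes, vg + + and + cn b, are the parental types, so the F1 was vg + + / + cn b.
The two rarest classes, vg cn + and + + b, are the double crossovers. Comparing them with the parentals, only the cn allele has switched, so cn is the middle locus and the order is b – cn – vg.
Crossovers in the cn–vg interval produce the single-crossover classes + + + and vg cn b (85 + 104 = 189) plus the double crossovers (7).
RF(cn–vg) = (189 + 7) / 2058 = 196/2058 = 0.0952 → 9.5 m.u.

9.5 m.u.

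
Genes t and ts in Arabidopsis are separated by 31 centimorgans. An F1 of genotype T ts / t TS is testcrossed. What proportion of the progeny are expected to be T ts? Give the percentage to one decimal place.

A map distance of 31 centimorgans corresponds to a recombination frequency of 0.310.
The F1 is T ts / t TS, so T ts is a parental gamete class with expected frequency (1 − r)/2 = 0.690/2 = 0.3450.
That is 0.3450 = 34.5% of the progeny.

34.5%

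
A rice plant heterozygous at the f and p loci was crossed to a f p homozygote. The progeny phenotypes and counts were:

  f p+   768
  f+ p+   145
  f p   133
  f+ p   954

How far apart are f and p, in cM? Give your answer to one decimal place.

13.9 cM

The two most frequent classes, f+ p (954) and f p+ (768), are the parental types, so the F1 was f+ p / f p+.
The recombinant classes are f+ p+ and f p: 145 + 133 = 278.
Recombination frequency = 278/2000 = 0.1390 ≈ 13.9%, i.e. 13.9 cM.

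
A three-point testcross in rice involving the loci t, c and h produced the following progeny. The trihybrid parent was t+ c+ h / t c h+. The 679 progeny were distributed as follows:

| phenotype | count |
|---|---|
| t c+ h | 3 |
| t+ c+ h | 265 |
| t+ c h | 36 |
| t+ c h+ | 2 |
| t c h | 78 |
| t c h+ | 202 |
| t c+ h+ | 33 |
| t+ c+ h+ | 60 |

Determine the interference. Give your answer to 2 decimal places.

0.68

The two rarest classes, t c+ h and t+ c h+, are the double crossovers. Comparing them with the parentals, only the t allele has switched, so t is the middle locus and the order is h – t – c.
h–t: (138 + 5)/679 = 0.2106; t–c: (69 + 5)/679 = 0.1090.
Expected DCO frequency = 0.2106 × 0.1090 ≈ 0.02296; observed = 5/679 ≈ 0.00736.
Coefficient of coincidence = 0.00736/0.02296 ≈ 0.32; interference = 1 − 0.32 = 0.68.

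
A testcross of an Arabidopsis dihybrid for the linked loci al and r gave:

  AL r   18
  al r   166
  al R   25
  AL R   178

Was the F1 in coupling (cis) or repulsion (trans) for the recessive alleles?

cis

The two most frequent classes are AL R (178) and al r (166); these are the parental (non-recombinant) types.
So the F1 carried AL R on one chromosome and al r on the other — the recessive alleles are on the same chromosome (cis / coupling).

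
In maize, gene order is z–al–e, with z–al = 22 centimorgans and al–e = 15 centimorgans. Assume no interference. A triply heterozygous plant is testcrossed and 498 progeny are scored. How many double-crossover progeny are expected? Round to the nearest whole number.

Map distances give recombination frequencies of 0.220 and 0.150 for the two intervals.
With no interference, expected double-crossover frequency = 0.220 × 0.150 = 0.03300.
Expected number = 0.03300 × 498 = 16.43 ≈ 16.

16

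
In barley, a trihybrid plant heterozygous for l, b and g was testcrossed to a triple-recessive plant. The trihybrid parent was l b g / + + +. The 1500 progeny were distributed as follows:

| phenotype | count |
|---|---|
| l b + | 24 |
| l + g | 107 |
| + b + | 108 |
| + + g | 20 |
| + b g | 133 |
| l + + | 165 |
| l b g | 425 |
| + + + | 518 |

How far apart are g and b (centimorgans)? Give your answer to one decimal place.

The two rarest classes, l b + and + + g, are the double crossovers. Comparing them with the parentals, only the g allele has switched, so g is the middle locus and the order is b – g – l.
Crossovers in the b–g interval produce the single-crossover classes l + g and + b + (107 + 108 = 215) plus the double crossovers (44).
RF(b–g) = (215 + 44) / 1500 = 259/1500 = 0.1727 → 17.3 centimorgans.

17.3 centimorgans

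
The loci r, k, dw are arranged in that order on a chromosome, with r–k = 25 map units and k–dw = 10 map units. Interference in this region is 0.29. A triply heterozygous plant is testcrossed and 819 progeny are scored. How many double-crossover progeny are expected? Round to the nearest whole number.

Map distances give recombination frequencies of 0.250 and 0.100 for the two intervals.
With interference 0.29 (so coincidence = 0.71), expected double-crossover frequency = 0.250 × 0.100 × 0.71 = 0.01775.
Expected number = 0.01775 × 819 = 14.54 ≈ 15.

15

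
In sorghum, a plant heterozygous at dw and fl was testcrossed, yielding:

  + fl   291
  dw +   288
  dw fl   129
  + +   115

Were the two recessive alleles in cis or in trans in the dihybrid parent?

The two most frequent classes are + fl (291) and dw + (288); these are the parental (non-recombinant) types.
So the F1 carried + fl on one chromosome and dw + on the other — the recessive alleles are on opposite chromosomes (trans / repulsion).

trans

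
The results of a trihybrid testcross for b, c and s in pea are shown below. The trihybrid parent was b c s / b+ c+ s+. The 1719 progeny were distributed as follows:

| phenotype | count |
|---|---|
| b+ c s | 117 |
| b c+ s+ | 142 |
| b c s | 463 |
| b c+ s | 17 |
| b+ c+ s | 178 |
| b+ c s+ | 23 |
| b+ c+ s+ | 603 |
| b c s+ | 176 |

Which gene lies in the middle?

The two rarest classes, b c+ s and b+ c s+, are the double crossovers. Comparing them with the parentals, only the c allele has switched, so c is the middle locus and the order is b – c – s.

c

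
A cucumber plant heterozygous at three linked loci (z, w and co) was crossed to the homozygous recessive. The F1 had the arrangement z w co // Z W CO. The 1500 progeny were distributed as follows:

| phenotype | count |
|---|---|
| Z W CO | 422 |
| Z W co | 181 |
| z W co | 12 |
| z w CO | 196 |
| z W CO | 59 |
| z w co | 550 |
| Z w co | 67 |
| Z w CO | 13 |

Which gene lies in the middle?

w

The two rarest classes, z W co and Z w CO, are the double crossovers. Comparing them with the parentals, only the w allele has switched, so w is the middle locus and the order is z – w – co.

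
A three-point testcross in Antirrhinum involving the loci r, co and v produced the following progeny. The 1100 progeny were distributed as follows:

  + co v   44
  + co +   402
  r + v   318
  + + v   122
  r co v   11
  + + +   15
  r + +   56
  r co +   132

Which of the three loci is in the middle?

The two most frequent reciprocal classes, + co + and r + v, are the parental types, so the F1 was + co + / r + v.
The two rarest classes, + + + and r co v, are the double crossovers. Comparing them with the parentals, only the co allele has switched, so co is the middle locus and the order is r – co – v.

co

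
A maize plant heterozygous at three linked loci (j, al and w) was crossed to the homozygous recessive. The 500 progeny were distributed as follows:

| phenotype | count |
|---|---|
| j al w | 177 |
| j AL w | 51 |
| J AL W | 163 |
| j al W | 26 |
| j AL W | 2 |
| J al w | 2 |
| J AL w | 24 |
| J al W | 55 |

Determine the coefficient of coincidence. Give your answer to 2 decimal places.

The two most frequent reciprocal classes, J AL W and j al w, are the parental types, so the F1 was J AL W / j al w.
The two rarest classes, j AL W and J al w, are the double crossovers. Comparing them with the parentals, only the j allele has switched, so j is the middle locus and the order is w – j – al.
w–j: (50 + 4)/500 = 0.1080; j–al: (106 + 4)/500 = 0.2200.
Expected DCO frequency = 0.1080 × 0.2200 ≈ 0.02376; observed = 4/500 ≈ 0.00800.
Coefficient of coincidence = 0.00800/0.02376 ≈ 0.34.

0.34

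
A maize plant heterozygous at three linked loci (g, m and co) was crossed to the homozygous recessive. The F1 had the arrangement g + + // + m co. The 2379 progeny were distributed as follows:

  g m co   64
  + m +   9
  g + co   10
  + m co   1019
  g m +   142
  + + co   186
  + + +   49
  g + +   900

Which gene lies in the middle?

co

The two rarest classes, g + co and + m +, are the double crossovers. Comparing them with the parentals, only the co allele has switched, so co is the middle locus and the order is g – co – m.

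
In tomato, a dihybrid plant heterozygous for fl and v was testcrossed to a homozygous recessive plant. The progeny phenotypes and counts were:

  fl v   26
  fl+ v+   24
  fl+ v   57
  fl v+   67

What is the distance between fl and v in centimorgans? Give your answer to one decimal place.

28.7 centimorgans

The two most frequent classes, fl+ v (57) and fl v+ (67), are the parental types, so the F1 was fl+ v / fl v+.
The recombinant classes are fl+ v+ and fl v: 24 + 26 = 50.
Recombination frequency = 50/174 = 0.2874 ≈ 28.7%, i.e. 28.7 centimorgans.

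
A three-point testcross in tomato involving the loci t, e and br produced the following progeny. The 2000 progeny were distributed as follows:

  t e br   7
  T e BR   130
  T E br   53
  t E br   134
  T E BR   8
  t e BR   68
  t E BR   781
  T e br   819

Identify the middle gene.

t

The two most frequent reciprocal classes, t E BR and T e br, are the parental types, so the F1 was t E BR / T e br.
The two rarest classes, T E BR and t e br, are the double crossovers. Comparing them with the parentals, only the t allele has switched, so t is the middle locus and the order is br – t – e.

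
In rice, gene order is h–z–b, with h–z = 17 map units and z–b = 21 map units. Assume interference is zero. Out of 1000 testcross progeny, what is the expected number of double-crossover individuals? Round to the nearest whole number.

Map distances give recombination frequencies of 0.170 and 0.210 for the two intervals.
With no interference, expected double-crossover frequency = 0.170 × 0.210 = 0.03570.
Expected number = 0.03570 × 1000 = 35.70 ≈ 36.

36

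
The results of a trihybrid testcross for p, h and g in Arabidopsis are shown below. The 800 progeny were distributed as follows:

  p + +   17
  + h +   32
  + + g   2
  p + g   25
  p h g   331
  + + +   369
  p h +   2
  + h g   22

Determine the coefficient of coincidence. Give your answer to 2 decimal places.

1.22

The two most frequent reciprocal classes, + + + and p h g, are the parental types, so the F1 was + + + / p h g.
The two rarest classes, + + g and p h +, are the double crossovers. Comparing them with the parentals, only the g allele has switched, so g is the middle locus and the order is h – g – p.
h–g: (57 + 4)/800 = 0.0762; g–p: (39 + 4)/800 = 0.0537.
Expected DCO frequency = 0.0762 × 0.0537 ≈ 0.00409; observed = 4/800 ≈ 0.00500.
Coefficient of coincidence = 0.00500/0.00409 ≈ 1.22.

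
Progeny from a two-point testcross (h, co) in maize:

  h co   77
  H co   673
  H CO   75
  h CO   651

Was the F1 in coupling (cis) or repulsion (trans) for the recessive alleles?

trans

The two most frequent classes are H co (673) and h CO (651); these are the parental (non-recombinant) types.
So the F1 carried H co on one chromosome and h CO on the other — the recessive alleles are on opposite chromosomes (trans / repulsion).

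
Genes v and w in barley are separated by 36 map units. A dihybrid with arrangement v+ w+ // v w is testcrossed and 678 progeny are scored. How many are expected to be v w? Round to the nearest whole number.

217

A map distance of 36 map units corresponds to a recombination frequency of 0.360.
The F1 is v+ w+ / v w, so v w is a parental gamete class with expected frequency (1 − r)/2 = 0.640/2 = 0.3200.
Expected number = 0.3200 × 678 = 216.96 ≈ 217.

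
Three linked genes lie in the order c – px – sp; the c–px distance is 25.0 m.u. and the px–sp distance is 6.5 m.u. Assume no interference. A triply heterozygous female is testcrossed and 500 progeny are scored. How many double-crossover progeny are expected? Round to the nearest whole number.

Map distances give recombination frequencies of 0.250 and 0.065 for the two intervals.
With no interference, expected double-crossover frequency = 0.250 × 0.065 = 0.01625.
Expected number = 0.01625 × 500 = 8.12 ≈ 8.

8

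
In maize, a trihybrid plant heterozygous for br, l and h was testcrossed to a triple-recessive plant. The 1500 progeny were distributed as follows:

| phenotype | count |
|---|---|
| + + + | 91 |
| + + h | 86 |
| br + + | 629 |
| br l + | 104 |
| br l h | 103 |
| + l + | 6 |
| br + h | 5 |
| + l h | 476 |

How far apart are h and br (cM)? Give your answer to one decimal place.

The two most frequent reciprocal classes, + l h and br + +, are the parental types, so the F1 was + l h / br + +.
The two rarest classes, + l + and br + h, are the double crossovers. Comparing them with the parentals, only the h allele has switched, so h is the middle locus and the order is l – h – br.
Crossovers in the h–br interval produce the single-crossover classes br l h and + + + (103 + 91 = 194) plus the double crossovers (11).
RF(h–br) = (194 + 11) / 1500 = 205/1500 = 0.1367 → 13.7 cM.

13.7 cM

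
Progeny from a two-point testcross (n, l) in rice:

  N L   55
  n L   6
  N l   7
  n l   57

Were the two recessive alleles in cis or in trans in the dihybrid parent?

cis

The two most frequent classes are N L (55) and n l (57); these are the parental (non-recombinant) types.
So the F1 carried N L on one chromosome and n l on the other — the recessive alleles are on the same chromosome (cis / coupling).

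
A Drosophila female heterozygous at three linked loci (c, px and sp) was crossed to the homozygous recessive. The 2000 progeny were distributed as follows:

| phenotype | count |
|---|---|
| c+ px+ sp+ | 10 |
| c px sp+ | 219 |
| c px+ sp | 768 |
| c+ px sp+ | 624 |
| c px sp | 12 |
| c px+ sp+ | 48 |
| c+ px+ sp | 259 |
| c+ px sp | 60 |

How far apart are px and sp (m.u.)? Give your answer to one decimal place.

The two most frequent reciprocal classes, c px+ sp and c+ px sp+, are the parental types, so the F1 was c px+ sp / c+ px sp+.
The two rarest classes, c px sp and c+ px+ sp+, are the double crossovers. Comparing them with the parentals, only the px allele has switched, so px is the middle locus and the order is c – px – sp.
Crossovers in the px–sp interval produce the single-crossover classes c px+ sp+ and c+ px sp (48 + 60 = 108) plus the double crossovers (22).
RF(px–sp) = (108 + 22) / 2000 = 130/2000 = 0.0650 → 6.5 m.u.

6.5 m.u.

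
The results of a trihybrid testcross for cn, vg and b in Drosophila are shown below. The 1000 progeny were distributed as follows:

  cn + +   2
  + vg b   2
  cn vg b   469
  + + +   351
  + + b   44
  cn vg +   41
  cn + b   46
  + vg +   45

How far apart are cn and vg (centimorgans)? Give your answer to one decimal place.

9.5 centimorgans

The two most frequent reciprocal classes, cn vg b and + + +, are the parental types, so the F1 was cn vg b / + + +.
The two rarest classes, + vg b and cn + +, are the double crossovers. Comparing them with the parentals, only the cn allele has switched, so cn is the middle locus and the order is b – cn – vg.
Crossovers in the cn–vg interval produce the single-crossover classes cn + b and + vg + (46 + 45 = 91) plus the double crossovers (4).
RF(cn–vg) = (91 + 4) / 1000 = 95/1000 = 0.0950 → 9.5 centimorgans.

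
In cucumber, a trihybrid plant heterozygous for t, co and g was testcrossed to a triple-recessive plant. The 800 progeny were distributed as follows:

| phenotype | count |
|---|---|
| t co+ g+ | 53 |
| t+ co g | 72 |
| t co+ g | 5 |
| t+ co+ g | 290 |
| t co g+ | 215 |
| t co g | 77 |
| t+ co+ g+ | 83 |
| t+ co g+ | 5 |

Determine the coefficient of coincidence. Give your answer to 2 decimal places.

The two most frequent reciprocal classes, t co g+ and t+ co+ g, are the parental types, so the F1 was t co g+ / t+ co+ g.
The two rarest classes, t+ co g+ and t co+ g, are the double crossovers. Comparing them with the parentals, only the t allele has switched, so t is the middle locus and the order is g – t – co.
g–t: (160 + 10)/800 = 0.2125; t–co: (125 + 10)/800 = 0.1688.
Expected DCO frequency = 0.2125 × 0.1688 ≈ 0.03587; observed = 10/800 ≈ 0.01250.
Coefficient of coincidence = 0.01250/0.03587 ≈ 0.35.

0.35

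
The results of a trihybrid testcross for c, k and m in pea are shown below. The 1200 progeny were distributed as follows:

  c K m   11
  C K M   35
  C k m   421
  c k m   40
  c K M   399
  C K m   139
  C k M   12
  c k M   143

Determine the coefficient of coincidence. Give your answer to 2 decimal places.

0.92

The two most frequent reciprocal classes, c K M and C k m, are the parental types, so the F1 was c K M / C k m.
The two rarest classes, c K m and C k M, are the double crossovers. Comparing them with the parentals, only the m allele has switched, so m is the middle locus and the order is c – m – k.
c–m: (75 + 23)/1200 = 0.0817; m–k: (282 + 23)/1200 = 0.2542.
Expected DCO frequency = 0.0817 × 0.2542 ≈ 0.02077; observed = 23/1200 ≈ 0.01917.
Coefficient of coincidence = 0.01917/0.02077 ≈ 0.92.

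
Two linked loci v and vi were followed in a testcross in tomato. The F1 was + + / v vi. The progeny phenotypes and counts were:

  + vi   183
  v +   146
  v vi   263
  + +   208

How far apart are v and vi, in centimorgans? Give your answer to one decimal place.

The recombinant classes are + vi and v +: 183 + 146 = 329.
Recombination frequency = 329/800 = 0.4113 ≈ 41.1%, i.e. 41.1 centimorgans.

41.1 centimorgans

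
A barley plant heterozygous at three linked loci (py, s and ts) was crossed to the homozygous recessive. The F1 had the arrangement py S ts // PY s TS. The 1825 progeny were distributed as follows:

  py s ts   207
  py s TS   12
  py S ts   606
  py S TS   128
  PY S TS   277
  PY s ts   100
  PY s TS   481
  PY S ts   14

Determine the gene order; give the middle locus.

py

The two rarest classes, PY S ts and py s TS, are the double crossovers. Comparing them with the parentals, only the py allele has switched, so py is the middle locus and the order is s – py – ts.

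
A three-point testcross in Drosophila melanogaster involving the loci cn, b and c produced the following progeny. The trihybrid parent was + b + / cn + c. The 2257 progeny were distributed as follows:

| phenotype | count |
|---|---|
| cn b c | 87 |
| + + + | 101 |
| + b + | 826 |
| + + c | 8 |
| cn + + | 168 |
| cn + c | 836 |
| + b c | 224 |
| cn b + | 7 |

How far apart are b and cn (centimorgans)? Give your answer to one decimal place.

The two rarest classes, cn b + and + + c, are the double crossovers. Comparing them with the parentals, only the cn allele has switched, so cn is the middle locus and the order is c – cn – b.
Crossovers in the cn–b interval produce the single-crossover classes + + + and cn b c (101 + 87 = 188) plus the double crossovers (15).
RF(cn–b) = (188 + 15) / 2257 = 203/2257 = 0.0899 → 9.0 centimorgans.

9.0 centimorgans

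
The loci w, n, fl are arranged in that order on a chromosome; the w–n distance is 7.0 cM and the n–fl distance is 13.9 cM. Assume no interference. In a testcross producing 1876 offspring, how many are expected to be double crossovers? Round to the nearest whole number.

Map distances give recombination frequencies of 0.070 and 0.139 for the two intervals.
With no interference, expected double-crossover frequency = 0.070 × 0.139 = 0.00973.
Expected number = 0.00973 × 1876 = 18.25 ≈ 18.

18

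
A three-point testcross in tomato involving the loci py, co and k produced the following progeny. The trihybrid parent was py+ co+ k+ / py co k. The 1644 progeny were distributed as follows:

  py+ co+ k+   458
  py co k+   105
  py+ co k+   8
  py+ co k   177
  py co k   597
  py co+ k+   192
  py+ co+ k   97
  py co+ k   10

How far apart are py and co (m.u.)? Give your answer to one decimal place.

23.5 m.u.

The two rarest classes, py+ co k+ and py co+ k, are the double crossovers. Comparing them with the parentals, only the co allele has switched, so co is the middle locus and the order is py – co – k.
Crossovers in the py–co interval produce the single-crossover classes py co+ k+ and py+ co k (192 + 177 = 369) plus the double crossovers (18).
RF(py–co) = (369 + 18) / 1644 = 387/1644 = 0.2354 → 23.5 m.u.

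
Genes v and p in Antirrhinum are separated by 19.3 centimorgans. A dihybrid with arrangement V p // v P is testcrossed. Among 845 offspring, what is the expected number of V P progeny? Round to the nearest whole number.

82

A map distance of 19.3 centimorgans corresponds to a recombination frequency of 0.193.
The F1 is V p / v P, so V P is a recombinant gamete class with expected frequency r/2 = 0.193/2 = 0.0965.
Expected number = 0.0965 × 845 = 81.54 ≈ 82.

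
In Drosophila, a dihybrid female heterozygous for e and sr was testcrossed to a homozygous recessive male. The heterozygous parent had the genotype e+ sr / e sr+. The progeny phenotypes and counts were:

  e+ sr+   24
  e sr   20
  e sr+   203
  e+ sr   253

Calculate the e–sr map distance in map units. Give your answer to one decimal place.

8.8 map units

The recombinant classes are e+ sr+ and e sr: 24 + 20 = 44.
Recombination frequency = 44/500 = 0.0880 ≈ 8.8%, i.e. 8.8 map units.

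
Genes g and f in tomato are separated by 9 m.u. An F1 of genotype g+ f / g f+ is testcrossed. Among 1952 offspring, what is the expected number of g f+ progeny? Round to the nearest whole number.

888

A map distance of 9 m.u. corresponds to a recombination frequency of 0.090.
The F1 is g+ f / g f+, so g f+ is a parental gamete class with expected frequency (1 − r)/2 = 0.910/2 = 0.4550.
Expected number = 0.4550 × 1952 = 888.16 ≈ 888.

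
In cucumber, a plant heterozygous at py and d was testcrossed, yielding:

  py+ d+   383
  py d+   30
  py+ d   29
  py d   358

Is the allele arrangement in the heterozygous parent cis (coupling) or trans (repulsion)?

The two most frequent classes are py+ d+ (383) and py d (358); these are the parental (non-recombinant) types.
So the F1 carried py+ d+ on one chromosome and py d on the other — the recessive alleles are on the same chromosome (cis / coupling).

cis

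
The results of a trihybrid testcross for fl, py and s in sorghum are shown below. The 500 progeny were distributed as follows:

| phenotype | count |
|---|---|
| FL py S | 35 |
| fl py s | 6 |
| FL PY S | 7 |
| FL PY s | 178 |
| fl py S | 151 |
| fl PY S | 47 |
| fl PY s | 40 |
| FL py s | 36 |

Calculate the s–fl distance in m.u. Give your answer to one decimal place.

17.6 m.u.

The two most frequent reciprocal classes, FL PY s and fl py S, are the parental types, so the F1 was FL PY s / fl py S.
The two rarest classes, FL PY S and fl py s, are the double crossovers. Comparing them with the parentals, only the s allele has switched, so s is the middle locus and the order is py – s – fl.
Crossovers in the s–fl interval produce the single-crossover classes fl PY s and FL py S (40 + 35 = 75) plus the double crossovers (13).
RF(s–fl) = (75 + 13) / 500 = 88/500 = 0.1760 → 17.6 m.u.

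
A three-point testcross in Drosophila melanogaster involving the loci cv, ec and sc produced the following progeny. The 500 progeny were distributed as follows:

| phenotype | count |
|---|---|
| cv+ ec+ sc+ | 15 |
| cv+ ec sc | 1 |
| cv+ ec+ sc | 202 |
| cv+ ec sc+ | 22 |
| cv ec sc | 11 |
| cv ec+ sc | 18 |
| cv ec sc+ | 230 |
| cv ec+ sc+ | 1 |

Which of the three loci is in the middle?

The two most frequent reciprocal classes, cv+ ec+ sc and cv ec sc+, are the parental types, so the F1 was cv+ ec+ sc / cv ec sc+.
The two rarest classes, cv+ ec sc and cv ec+ sc+, are the double crossovers. Comparing them with the parentals, only the ec allele has switched, so ec is the middle locus and the order is cv – ec – sc.

ec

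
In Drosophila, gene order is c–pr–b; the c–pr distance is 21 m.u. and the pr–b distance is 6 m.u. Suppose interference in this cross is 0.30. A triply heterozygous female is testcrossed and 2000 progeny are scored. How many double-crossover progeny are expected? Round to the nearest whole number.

18

Map distances give recombination frequencies of 0.210 and 0.060 for the two intervals.
With interference 0.30 (so coincidence = 0.70), expected double-crossover frequency = 0.210 × 0.060 × 0.70 = 0.00882.
Expected number = 0.00882 × 2000 = 17.64 ≈ 18.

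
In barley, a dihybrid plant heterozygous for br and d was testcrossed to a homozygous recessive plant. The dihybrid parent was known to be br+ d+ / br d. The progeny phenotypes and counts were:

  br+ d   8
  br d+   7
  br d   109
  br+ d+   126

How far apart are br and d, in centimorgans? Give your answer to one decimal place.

6.0 centimorgans

The recombinant classes are br+ d and br d+: 8 + 7 = 15.
Recombination frequency = 15/250 = 0.0600 ≈ 6.0%, i.e. 6.0 centimorgans.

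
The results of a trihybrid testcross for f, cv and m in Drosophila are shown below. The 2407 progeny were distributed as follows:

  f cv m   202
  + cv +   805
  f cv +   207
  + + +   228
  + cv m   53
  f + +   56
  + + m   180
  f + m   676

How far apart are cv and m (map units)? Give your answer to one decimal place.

The two most frequent reciprocal classes, + cv + and f + m, are the parental types, so the F1 was + cv + / f + m.
The two rarest classes, + cv m and f + +, are the double crossovers. Comparing them with the parentals, only the m allele has switched, so m is the middle locus and the order is f – m – cv.
Crossovers in the m–cv interval produce the single-crossover classes + + + and f cv m (228 + 202 = 430) plus the double crossovers (109).
RF(m–cv) = (430 + 109) / 2407 = 539/2407 = 0.2239 → 22.4 map units.

22.4 map units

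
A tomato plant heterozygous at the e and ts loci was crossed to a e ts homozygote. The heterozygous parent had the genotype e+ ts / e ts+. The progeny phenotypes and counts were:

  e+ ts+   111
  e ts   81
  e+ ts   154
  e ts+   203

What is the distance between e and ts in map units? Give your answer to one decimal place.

The recombinant classes are e+ ts+ and e ts: 111 + 81 = 192.
Recombination frequency = 192/549 = 0.3497 ≈ 35.0%, i.e. 35.0 map units.

35.0 map units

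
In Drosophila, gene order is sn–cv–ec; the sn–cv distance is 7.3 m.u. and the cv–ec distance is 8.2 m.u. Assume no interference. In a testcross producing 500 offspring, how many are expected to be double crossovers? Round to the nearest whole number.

Map distances give recombination frequencies of 0.073 and 0.082 for the two intervals.
With no interference, expected double-crossover frequency = 0.073 × 0.082 = 0.00599.
Expected number = 0.00599 × 500 = 2.99 ≈ 3.

3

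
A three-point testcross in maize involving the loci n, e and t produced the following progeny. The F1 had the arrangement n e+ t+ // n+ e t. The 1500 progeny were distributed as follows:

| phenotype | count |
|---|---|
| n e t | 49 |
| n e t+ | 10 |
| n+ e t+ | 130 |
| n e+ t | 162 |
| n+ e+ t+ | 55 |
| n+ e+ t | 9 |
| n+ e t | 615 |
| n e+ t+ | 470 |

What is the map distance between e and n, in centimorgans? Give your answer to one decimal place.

8.2 centimorgans

The two rarest classes, n e t+ and n+ e+ t, are the double crossovers. Comparing them with the parentals, only the e allele has switched, so e is the middle locus and the order is n – e – t.
Crossovers in the n–e interval produce the single-crossover classes n+ e+ t+ and n e t (55 + 49 = 104) plus the double crossovers (19).
RF(n–e) = (104 + 19) / 1500 = 123/1500 = 0.0820 → 8.2 centimorgans.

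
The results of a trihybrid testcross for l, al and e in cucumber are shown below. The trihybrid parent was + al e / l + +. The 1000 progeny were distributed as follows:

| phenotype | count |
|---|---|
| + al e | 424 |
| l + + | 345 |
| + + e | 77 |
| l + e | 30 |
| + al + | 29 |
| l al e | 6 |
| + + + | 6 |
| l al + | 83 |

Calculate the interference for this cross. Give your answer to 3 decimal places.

The two rarest classes, l al e and + + +, are the double crossovers. Comparing them with the parentals, only the l allele has switched, so l is the middle locus and the order is al – l – e.
al–l: (160 + 12)/1000 = 0.1720; l–e: (59 + 12)/1000 = 0.0710.
Expected DCO frequency = 0.1720 × 0.0710 ≈ 0.01221; observed = 12/1000 ≈ 0.01200.
Coefficient of coincidence = 0.01200/0.01221 ≈ 0.983; interference = 1 − 0.983 = 0.017.

0.017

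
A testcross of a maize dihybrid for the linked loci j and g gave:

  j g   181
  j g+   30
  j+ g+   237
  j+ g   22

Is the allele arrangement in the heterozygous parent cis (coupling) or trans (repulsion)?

cis

The two most frequent classes are j+ g+ (237) and j g (181); these are the parental (non-recombinant) types.
So the F1 carried j+ g+ on one chromosome and j g on the other — the recessive alleles are on the same chromosome (cis / coupling).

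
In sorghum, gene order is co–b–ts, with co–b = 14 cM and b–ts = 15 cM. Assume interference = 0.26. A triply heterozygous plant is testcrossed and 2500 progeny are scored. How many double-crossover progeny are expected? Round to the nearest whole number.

39

Map distances give recombination frequencies of 0.140 and 0.150 for the two intervals.
With interference 0.26 (so coincidence = 0.74), expected double-crossover frequency = 0.140 × 0.150 × 0.74 = 0.01554.
Expected number = 0.01554 × 2500 = 38.85 ≈ 39.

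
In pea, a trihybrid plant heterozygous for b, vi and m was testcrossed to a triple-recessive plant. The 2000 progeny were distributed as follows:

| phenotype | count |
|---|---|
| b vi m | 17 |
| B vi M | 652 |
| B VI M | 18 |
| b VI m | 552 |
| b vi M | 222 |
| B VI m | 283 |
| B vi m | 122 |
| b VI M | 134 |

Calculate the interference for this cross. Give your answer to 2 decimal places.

0.55

The two most frequent reciprocal classes, B vi M and b VI m, are the parental types, so the F1 was B vi M / b VI m.
The two rarest classes, B VI M and b vi m, are the double crossovers. Comparing them with the parentals, only the vi allele has switched, so vi is the middle locus and the order is m – vi – b.
m–vi: (256 + 35)/2000 = 0.1455; vi–b: (505 + 35)/2000 = 0.2700.
Expected DCO frequency = 0.1455 × 0.2700 ≈ 0.03929; observed = 35/2000 ≈ 0.01750.
Coefficient of coincidence = 0.01750/0.03929 ≈ 0.45; interference = 1 − 0.45 = 0.55.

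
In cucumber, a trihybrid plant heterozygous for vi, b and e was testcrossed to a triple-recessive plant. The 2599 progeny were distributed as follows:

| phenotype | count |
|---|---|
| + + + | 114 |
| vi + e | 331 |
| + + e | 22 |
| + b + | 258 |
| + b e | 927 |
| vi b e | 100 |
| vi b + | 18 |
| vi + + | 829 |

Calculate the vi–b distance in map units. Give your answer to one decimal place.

The two most frequent reciprocal classes, vi + + and + b e, are the parental types, so the F1 was vi + + / + b e.
The two rarest classes, vi b + and + + e, are the double crossovers. Comparing them with the parentals, only the b allele has switched, so b is the middle locus and the order is vi – b – e.
Crossovers in the vi–b interval produce the single-crossover classes + + + and vi b e (114 + 100 = 214) plus the double crossovers (40).
RF(vi–b) = (214 + 40) / 2599 = 254/2599 = 0.0977 → 9.8 map units.

9.8 map units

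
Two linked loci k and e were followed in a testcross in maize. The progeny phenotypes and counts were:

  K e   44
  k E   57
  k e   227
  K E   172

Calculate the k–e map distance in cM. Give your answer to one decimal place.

20.2 cM

The two most frequent classes, K E (172) and k e (227), are the parental types, so the F1 was K E / k e.
The recombinant classes are K e and k E: 44 + 57 = 101.
Recombination frequency = 101/500 = 0.2020 ≈ 20.2%, i.e. 20.2 cM.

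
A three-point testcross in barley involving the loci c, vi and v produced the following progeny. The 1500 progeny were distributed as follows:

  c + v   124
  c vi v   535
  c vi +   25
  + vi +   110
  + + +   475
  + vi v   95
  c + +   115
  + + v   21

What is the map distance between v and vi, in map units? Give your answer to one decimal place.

18.7 map units

The two most frequent reciprocal classes, c vi v and + + +, are the parental types, so the F1 was c vi v / + + +.
The two rarest classes, c vi + and + + v, are the double crossovers. Comparing them with the parentals, only the v allele has switched, so v is the middle locus and the order is c – v – vi.
Crossovers in the v–vi interval produce the single-crossover classes c + v and + vi + (124 + 110 = 234) plus the double crossovers (46).
RF(v–vi) = (234 + 46) / 1500 = 280/1500 = 0.1867 → 18.7 map units.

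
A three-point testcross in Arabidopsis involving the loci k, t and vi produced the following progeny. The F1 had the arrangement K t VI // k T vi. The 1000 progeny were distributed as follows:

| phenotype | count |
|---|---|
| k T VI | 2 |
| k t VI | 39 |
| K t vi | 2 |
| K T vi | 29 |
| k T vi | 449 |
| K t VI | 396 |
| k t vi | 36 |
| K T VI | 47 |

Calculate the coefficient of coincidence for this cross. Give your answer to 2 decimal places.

0.64

The two rarest classes, K t vi and k T VI, are the double crossovers. Comparing them with the parentals, only the vi allele has switched, so vi is the middle locus and the order is k – vi – t.
k–vi: (68 + 4)/1000 = 0.0720; vi–t: (83 + 4)/1000 = 0.0870.
Expected DCO frequency = 0.0720 × 0.0870 ≈ 0.00626; observed = 4/1000 ≈ 0.00400.
Coefficient of coincidence = 0.00400/0.00626 ≈ 0.64.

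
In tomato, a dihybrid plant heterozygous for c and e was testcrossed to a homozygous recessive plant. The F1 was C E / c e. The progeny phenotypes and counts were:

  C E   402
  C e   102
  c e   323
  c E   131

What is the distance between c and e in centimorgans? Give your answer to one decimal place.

The recombinant classes are C e and c E: 102 + 131 = 233.
Recombination frequency = 233/958 = 0.2432 ≈ 24.3%, i.e. 24.3 centimorgans.

24.3 centimorgans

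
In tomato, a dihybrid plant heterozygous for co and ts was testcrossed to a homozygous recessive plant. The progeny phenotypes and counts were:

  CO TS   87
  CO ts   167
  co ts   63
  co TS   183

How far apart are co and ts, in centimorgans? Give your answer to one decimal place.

The two most frequent classes, CO ts (167) and co TS (183), are the parental types, so the F1 was CO ts / co TS.
The recombinant classes are CO TS and co ts: 87 + 63 = 150.
Recombination frequency = 150/500 = 0.3000 ≈ 30.0%, i.e. 30.0 centimorgans.

30.0 centimorgans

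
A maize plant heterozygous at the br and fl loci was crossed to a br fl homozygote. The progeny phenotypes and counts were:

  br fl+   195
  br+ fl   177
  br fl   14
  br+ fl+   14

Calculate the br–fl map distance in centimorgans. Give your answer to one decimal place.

7.0 centimorgans

The two most frequent classes, br+ fl (177) and br fl+ (195), are the parental types, so the F1 was br+ fl / br fl+.
The recombinant classes are br+ fl+ and br fl: 14 + 14 = 28.
Recombination frequency = 28/400 = 0.0700 ≈ 7.0%, i.e. 7.0 centimorgans.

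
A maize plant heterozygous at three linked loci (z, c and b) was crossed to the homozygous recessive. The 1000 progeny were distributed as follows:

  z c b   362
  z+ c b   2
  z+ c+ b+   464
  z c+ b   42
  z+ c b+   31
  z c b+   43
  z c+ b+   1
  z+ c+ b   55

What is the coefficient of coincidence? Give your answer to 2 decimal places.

0.39

The two most frequent reciprocal classes, z c b and z+ c+ b+, are the parental types, so the F1 was z c b / z+ c+ b+.
The two rarest classes, z+ c b and z c+ b+, are the double crossovers. Comparing them with the parentals, only the z allele has switched, so z is the middle locus and the order is b – z – c.
b–z: (98 + 3)/1000 = 0.1010; z–c: (73 + 3)/1000 = 0.0760.
Expected DCO frequency = 0.1010 × 0.0760 ≈ 0.00768; observed = 3/1000 ≈ 0.00300.
Coefficient of coincidence = 0.00300/0.00768 ≈ 0.39.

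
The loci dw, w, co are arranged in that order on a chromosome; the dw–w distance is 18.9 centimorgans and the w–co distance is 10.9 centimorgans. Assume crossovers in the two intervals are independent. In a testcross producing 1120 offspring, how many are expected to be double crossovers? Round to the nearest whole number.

Map distances give recombination frequencies of 0.189 and 0.109 for the two intervals.
With no interference, expected double-crossover frequency = 0.189 × 0.109 = 0.02060.
Expected number = 0.02060 × 1120 = 23.07 ≈ 23.

23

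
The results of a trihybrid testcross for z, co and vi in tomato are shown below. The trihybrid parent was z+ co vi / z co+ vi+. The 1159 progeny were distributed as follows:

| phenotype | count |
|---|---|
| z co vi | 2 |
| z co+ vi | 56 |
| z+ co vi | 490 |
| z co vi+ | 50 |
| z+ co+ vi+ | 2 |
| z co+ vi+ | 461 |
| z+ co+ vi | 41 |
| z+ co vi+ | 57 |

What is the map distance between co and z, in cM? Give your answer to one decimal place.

8.2 cM

The two rarest classes, z co vi and z+ co+ vi+, are the double crossovers. Comparing them with the parentals, only the z allele has switched, so z is the middle locus and the order is vi – z – co.
Crossovers in the z–co interval produce the single-crossover classes z+ co+ vi and z co vi+ (41 + 50 = 91) plus the double crossovers (4).
RF(z–co) = (91 + 4) / 1159 = 95/1159 = 0.0820 → 8.2 cM.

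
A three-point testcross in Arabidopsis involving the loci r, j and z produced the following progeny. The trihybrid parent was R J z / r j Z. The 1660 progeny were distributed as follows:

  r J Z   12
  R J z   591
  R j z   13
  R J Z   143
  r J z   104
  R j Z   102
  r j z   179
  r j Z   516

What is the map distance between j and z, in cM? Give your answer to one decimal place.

The two rarest classes, R j z and r J Z, are the double crossovers. Comparing them with the parentals, only the j allele has switched, so j is the middle locus and the order is z – j – r.
Crossovers in the z–j interval produce the single-crossover classes R J Z and r j z (143 + 179 = 322) plus the double crossovers (25).
RF(z–j) = (322 + 25) / 1660 = 347/1660 = 0.2090 → 20.9 cM.

20.9 cM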